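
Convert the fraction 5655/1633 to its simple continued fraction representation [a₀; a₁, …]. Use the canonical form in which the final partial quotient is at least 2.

[3; 2, 6, 4, 30]

Run the Euclidean algorithm, recording each quotient:
⌊5655/1633⌋ = 3, remainder 756
⌊1633/756⌋ = 2, remainder 121
⌊756/121⌋ = 6, remainder 30
⌊121/30⌋ = 4, remainder 1
⌊30/1⌋ = 30, remainder 0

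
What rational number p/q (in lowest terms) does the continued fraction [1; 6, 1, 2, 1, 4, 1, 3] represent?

681/593

a_0 = 1: 1/1
a_1 = 6: 7/6
a_2 = 1: 8/7
a_3 = 2: 23/20
a_4 = 1: 31/27
a_5 = 4: 147/128
a_6 = 1: 178/155
a_7 = 3: 681/593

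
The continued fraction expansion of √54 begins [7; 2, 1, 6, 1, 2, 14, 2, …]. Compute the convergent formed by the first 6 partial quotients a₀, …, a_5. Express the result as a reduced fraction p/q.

Start with 2.
1 + 1/(2/1) = 1 + 1/2 = 3/2
6 + 1/(3/2) = 6 + 2/3 = 20/3
1 + 1/(20/3) = 1 + 3/20 = 23/20
2 + 1/(23/20) = 2 + 20/23 = 66/23
7 + 1/(66/23) = 7 + 23/66 = 485/66

485/66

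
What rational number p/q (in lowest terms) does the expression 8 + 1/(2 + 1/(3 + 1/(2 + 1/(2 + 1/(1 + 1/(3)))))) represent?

1721/204

Work from the innermost term outward:
Start with 3.
1 + 1/(3/1) = 1 + 1/3 = 4/3
2 + 1/(4/3) = 2 + 3/4 = 11/4
2 + 1/(11/4) = 2 + 4/11 = 26/11
3 + 1/(26/11) = 3 + 11/26 = 89/26
2 + 1/(89/26) = 2 + 26/89 = 204/89
8 + 1/(204/89) = 8 + 89/204 = 1721/204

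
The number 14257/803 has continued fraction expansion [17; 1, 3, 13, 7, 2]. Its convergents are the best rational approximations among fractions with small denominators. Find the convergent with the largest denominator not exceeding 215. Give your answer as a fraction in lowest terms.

941/53

a_0 = 17: 17/1  (≤ bound)
a_1 = 1: 18/1  (≤ bound)
a_2 = 3: 71/4  (≤ bound)
a_3 = 13: 941/53  (≤ bound)
a_4 = 7: 6658/375  (> 215, stop)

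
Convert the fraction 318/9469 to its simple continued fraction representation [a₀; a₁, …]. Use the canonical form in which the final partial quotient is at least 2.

318 = 0·9469 + 318, so a_0 = 0
9469 = 29·318 + 247, so a_1 = 29
318 = 1·247 + 71, so a_2 = 1
247 = 3·71 + 34, so a_3 = 3
71 = 2·34 + 3, so a_4 = 2
34 = 11·3 + 1, so a_5 = 11
3 = 3·1 + 0, so a_6 = 3

[0; 29, 1, 3, 2, 11, 3]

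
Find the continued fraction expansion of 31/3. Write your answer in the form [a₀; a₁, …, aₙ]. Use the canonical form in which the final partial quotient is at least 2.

31 = 10·3 + 1, so a_0 = 10
3 = 3·1 + 0, so a_1 = 3

[10; 3]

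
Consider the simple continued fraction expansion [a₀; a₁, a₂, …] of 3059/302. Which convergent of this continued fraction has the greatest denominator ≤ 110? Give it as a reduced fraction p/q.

314/31

a_0 = 10: 10/1  (≤ bound)
a_1 = 7: 71/7  (≤ bound)
a_2 = 1: 81/8  (≤ bound)
a_3 = 2: 233/23  (≤ bound)
a_4 = 1: 314/31  (≤ bound)
a_5 = 9: 3059/302  (> 110, stop)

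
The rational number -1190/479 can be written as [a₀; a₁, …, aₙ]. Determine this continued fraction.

[-3; 1, 1, 15, 2, 7]

Repeatedly divide and take the remainder:
-1190 ÷ 479 → quotient -3, remainder 247
479 ÷ 247 → quotient 1, remainder 232
247 ÷ 232 → quotient 1, remainder 15
232 ÷ 15 → quotient 15, remainder 7
15 ÷ 7 → quotient 2, remainder 1
7 ÷ 1 → quotient 7, remainder 0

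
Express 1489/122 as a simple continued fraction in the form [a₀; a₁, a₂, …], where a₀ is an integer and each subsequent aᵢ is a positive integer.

⌊1489/122⌋ = 12, remainder 25
⌊122/25⌋ = 4, remainder 22
⌊25/22⌋ = 1, remainder 3
⌊22/3⌋ = 7, remainder 1
⌊3/1⌋ = 3, remainder 0

[12; 4, 1, 7, 3]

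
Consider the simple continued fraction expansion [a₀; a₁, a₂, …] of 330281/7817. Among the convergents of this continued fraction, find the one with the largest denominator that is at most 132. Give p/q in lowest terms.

a_0 = 42: 42/1  (≤ bound)
a_1 = 3: 127/3  (≤ bound)
a_2 = 1: 169/4  (≤ bound)
a_3 = 37: 6380/151  (> 132, stop)

169/4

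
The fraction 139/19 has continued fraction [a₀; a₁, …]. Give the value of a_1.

139 ÷ 19 → quotient 7, remainder 6
19 ÷ 6 → quotient 3, remainder 1

3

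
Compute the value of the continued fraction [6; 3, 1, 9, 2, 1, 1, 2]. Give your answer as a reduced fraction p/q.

Build up convergents one term at a time:
a_0 = 6: 6/1
a_1 = 3: 19/3
a_2 = 1: 25/4
a_3 = 9: 244/39
a_4 = 2: 513/82
a_5 = 1: 757/121
a_6 = 1: 1270/203
a_7 = 2: 3297/527

3297/527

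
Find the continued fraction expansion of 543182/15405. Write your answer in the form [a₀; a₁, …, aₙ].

[35; 3, 1, 5, 2, 3, 6, 14]

543182 ÷ 15405 → quotient 35, remainder 4007
15405 ÷ 4007 → quotient 3, remainder 3384
4007 ÷ 3384 → quotient 1, remainder 623
3384 ÷ 623 → quotient 5, remainder 269
623 ÷ 269 → quotient 2, remainder 85
269 ÷ 85 → quotient 3, remainder 14
85 ÷ 14 → quotient 6, remainder 1
14 ÷ 1 → quotient 14, remainder 0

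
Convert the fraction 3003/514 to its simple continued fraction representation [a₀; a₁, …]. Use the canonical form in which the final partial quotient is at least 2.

[5; 1, 5, 2, 1, 8, 3]

⌊3003/514⌋ = 5, remainder 433
⌊514/433⌋ = 1, remainder 81
⌊433/81⌋ = 5, remainder 28
⌊81/28⌋ = 2, remainder 25
⌊28/25⌋ = 1, remainder 3
⌊25/3⌋ = 8, remainder 1
⌊3/1⌋ = 3, remainder 0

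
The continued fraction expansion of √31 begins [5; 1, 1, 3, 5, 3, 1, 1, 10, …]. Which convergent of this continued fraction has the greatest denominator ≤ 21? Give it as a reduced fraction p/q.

List convergents until the denominator exceeds the bound:
a_0 = 5: 5/1  (≤ bound)
a_1 = 1: 6/1  (≤ bound)
a_2 = 1: 11/2  (≤ bound)
a_3 = 3: 39/7  (≤ bound)
a_4 = 5: 206/37  (> 21, stop)

39/7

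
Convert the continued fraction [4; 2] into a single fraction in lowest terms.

Compute successive convergents:
a_0 = 4: 4/1
a_1 = 2: 9/2

9/2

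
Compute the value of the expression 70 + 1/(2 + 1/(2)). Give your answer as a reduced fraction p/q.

352/5

a_0 = 70: 70/1
a_1 = 2: 141/2
a_2 = 2: 352/5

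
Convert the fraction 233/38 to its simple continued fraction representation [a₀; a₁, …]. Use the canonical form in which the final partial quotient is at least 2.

Apply division with remainder until the remainder is 0:
233 = 6·38 + 5, so a_0 = 6
38 = 7·5 + 3, so a_1 = 7
5 = 1·3 + 2, so a_2 = 1
3 = 1·2 + 1, so a_3 = 1
2 = 2·1 + 0, so a_4 = 2

[6; 7, 1, 1, 2]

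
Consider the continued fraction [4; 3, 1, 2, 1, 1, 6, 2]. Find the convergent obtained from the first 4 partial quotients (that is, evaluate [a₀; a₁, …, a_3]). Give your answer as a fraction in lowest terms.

a_0 = 4: 4/1
a_1 = 3: 13/3
a_2 = 1: 17/4
a_3 = 2: 47/11

47/11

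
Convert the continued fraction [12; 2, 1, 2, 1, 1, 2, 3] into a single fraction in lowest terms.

Compute successive convergents:
a_0 = 12: 12/1
a_1 = 2: 25/2
a_2 = 1: 37/3
a_3 = 2: 99/8
a_4 = 1: 136/11
a_5 = 1: 235/19
a_6 = 2: 606/49
a_7 = 3: 2053/166

2053/166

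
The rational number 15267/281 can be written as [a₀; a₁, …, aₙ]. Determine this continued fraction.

[54; 3, 46, 2]

15267 = 54·281 + 93, so a_0 = 54
281 = 3·93 + 2, so a_1 = 3
93 = 46·2 + 1, so a_2 = 46
2 = 2·1 + 0, so a_3 = 2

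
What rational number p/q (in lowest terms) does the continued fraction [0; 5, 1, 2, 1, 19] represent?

79/454

Start with 19.
1 + 1/(19/1) = 1 + 1/19 = 20/19
2 + 1/(20/19) = 2 + 19/20 = 59/20
1 + 1/(59/20) = 1 + 20/59 = 79/59
5 + 1/(79/59) = 5 + 59/79 = 454/79
0 + 1/(454/79) = 0 + 79/454 = 79/454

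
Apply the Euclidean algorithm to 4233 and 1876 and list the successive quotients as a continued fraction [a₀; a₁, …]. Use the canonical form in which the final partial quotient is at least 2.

[2; 3, 1, 9, 48]

4233 ÷ 1876 → quotient 2, remainder 481
1876 ÷ 481 → quotient 3, remainder 433
481 ÷ 433 → quotient 1, remainder 48
433 ÷ 48 → quotient 9, remainder 1
48 ÷ 1 → quotient 48, remainder 0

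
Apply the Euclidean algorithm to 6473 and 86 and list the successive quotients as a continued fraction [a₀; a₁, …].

[75; 3, 1, 2, 1, 5]

6473 ÷ 86 → quotient 75, remainder 23
86 ÷ 23 → quotient 3, remainder 17
23 ÷ 17 → quotient 1, remainder 6
17 ÷ 6 → quotient 2, remainder 5
6 ÷ 5 → quotient 1, remainder 1
5 ÷ 1 → quotient 5, remainder 0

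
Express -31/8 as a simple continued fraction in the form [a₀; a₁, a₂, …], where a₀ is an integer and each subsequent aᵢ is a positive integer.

⌊-31/8⌋ = -4, remainder 1
⌊8/1⌋ = 8, remainder 0

[-4; 8]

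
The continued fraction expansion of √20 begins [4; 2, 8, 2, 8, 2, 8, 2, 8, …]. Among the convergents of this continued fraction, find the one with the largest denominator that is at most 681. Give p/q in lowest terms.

2889/646

List convergents until the denominator exceeds the bound:
a_0 = 4: 4/1  (≤ bound)
a_1 = 2: 9/2  (≤ bound)
a_2 = 8: 76/17  (≤ bound)
a_3 = 2: 161/36  (≤ bound)
a_4 = 8: 1364/305  (≤ bound)
a_5 = 2: 2889/646  (≤ bound)
a_6 = 8: 24476/5473  (> 681, stop)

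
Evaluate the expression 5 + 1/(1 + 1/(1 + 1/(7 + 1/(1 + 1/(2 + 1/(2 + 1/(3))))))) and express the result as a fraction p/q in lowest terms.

Collapse the nested fraction from the inside out:
Start with 3.
2 + 1/(3/1) = 2 + 1/3 = 7/3
2 + 1/(7/3) = 2 + 3/7 = 17/7
1 + 1/(17/7) = 1 + 7/17 = 24/17
7 + 1/(24/17) = 7 + 17/24 = 185/24
1 + 1/(185/24) = 1 + 24/185 = 209/185
1 + 1/(209/185) = 1 + 185/209 = 394/209
5 + 1/(394/209) = 5 + 209/394 = 2179/394

2179/394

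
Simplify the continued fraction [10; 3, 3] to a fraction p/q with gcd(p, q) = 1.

103/10

Start with 3.
3 + 1/(3/1) = 3 + 1/3 = 10/3
10 + 1/(10/3) = 10 + 3/10 = 103/10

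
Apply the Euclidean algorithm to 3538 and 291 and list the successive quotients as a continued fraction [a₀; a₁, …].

⌊3538/291⌋ = 12, remainder 46
⌊291/46⌋ = 6, remainder 15
⌊46/15⌋ = 3, remainder 1
⌊15/1⌋ = 15, remainder 0

[12; 6, 3, 15]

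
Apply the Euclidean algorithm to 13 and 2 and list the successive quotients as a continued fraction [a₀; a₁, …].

[6; 2]

13 ÷ 2 → quotient 6, remainder 1
2 ÷ 1 → quotient 2, remainder 0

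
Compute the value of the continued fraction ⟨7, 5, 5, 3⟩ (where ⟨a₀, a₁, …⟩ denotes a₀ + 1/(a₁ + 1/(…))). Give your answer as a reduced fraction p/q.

597/83

a_0 = 7: 7/1
a_1 = 5: 36/5
a_2 = 5: 187/26
a_3 = 3: 597/83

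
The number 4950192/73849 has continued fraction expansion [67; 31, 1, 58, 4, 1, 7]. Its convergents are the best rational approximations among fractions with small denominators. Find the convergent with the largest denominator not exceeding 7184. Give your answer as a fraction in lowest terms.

List convergents until the denominator exceeds the bound:
a_0 = 67: 67/1  (≤ bound)
a_1 = 31: 2078/31  (≤ bound)
a_2 = 1: 2145/32  (≤ bound)
a_3 = 58: 126488/1887  (≤ bound)
a_4 = 4: 508097/7580  (> 7184, stop)

126488/1887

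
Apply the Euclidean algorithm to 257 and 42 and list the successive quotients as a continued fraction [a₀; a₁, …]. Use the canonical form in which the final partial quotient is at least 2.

Run the Euclidean algorithm, recording each quotient:
257 ÷ 42 → quotient 6, remainder 5
42 ÷ 5 → quotient 8, remainder 2
5 ÷ 2 → quotient 2, remainder 1
2 ÷ 1 → quotient 2, remainder 0

[6; 8, 2, 2]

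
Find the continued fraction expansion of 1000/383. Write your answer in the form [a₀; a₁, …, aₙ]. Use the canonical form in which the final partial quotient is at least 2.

Run the Euclidean algorithm, recording each quotient:
1000 = 2·383 + 234, so a_0 = 2
383 = 1·234 + 149, so a_1 = 1
234 = 1·149 + 85, so a_2 = 1
149 = 1·85 + 64, so a_3 = 1
85 = 1·64 + 21, so a_4 = 1
64 = 3·21 + 1, so a_5 = 3
21 = 21·1 + 0, so a_6 = 21

[2; 1, 1, 1, 1, 3, 21]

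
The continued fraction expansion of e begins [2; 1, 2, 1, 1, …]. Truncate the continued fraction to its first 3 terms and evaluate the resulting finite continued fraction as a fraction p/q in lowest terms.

Start with 2.
1 + 1/(2/1) = 1 + 1/2 = 3/2
2 + 1/(3/2) = 2 + 2/3 = 8/3

8/3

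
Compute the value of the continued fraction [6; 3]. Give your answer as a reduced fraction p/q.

Start with 3.
6 + 1/(3/1) = 6 + 1/3 = 19/3

19/3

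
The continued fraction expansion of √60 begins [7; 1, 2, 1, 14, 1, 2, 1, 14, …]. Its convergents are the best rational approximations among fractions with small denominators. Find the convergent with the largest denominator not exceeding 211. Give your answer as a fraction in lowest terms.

1433/185

a_0 = 7: 7/1  (≤ bound)
a_1 = 1: 8/1  (≤ bound)
a_2 = 2: 23/3  (≤ bound)
a_3 = 1: 31/4  (≤ bound)
a_4 = 14: 457/59  (≤ bound)
a_5 = 1: 488/63  (≤ bound)
a_6 = 2: 1433/185  (≤ bound)
a_7 = 1: 1921/248  (> 211, stop)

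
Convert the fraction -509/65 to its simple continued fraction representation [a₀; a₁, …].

Run the Euclidean algorithm, recording each quotient:
-509 = -8·65 + 11, so a_0 = -8
65 = 5·11 + 10, so a_1 = 5
11 = 1·10 + 1, so a_2 = 1
10 = 10·1 + 0, so a_3 = 10

[-8; 5, 1, 10]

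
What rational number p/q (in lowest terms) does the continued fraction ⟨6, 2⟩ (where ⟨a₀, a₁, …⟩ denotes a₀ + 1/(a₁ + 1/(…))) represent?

Build up convergents one term at a time:
a_0 = 6: 6/1
a_1 = 2: 13/2

13/2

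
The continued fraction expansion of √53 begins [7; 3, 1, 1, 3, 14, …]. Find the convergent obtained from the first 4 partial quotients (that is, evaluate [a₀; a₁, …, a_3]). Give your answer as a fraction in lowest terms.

51/7

Start with 1.
1 + 1/(1/1) = 1 + 1/1 = 2/1
3 + 1/(2/1) = 3 + 1/2 = 7/2
7 + 1/(7/2) = 7 + 2/7 = 51/7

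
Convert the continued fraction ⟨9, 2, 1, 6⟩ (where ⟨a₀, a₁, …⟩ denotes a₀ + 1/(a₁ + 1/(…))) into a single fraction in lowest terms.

187/20

a_0 = 9: 9/1
a_1 = 2: 19/2
a_2 = 1: 28/3
a_3 = 6: 187/20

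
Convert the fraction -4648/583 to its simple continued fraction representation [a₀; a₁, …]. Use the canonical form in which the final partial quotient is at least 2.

⌊-4648/583⌋ = -8, remainder 16
⌊583/16⌋ = 36, remainder 7
⌊16/7⌋ = 2, remainder 2
⌊7/2⌋ = 3, remainder 1
⌊2/1⌋ = 2, remainder 0

[-8; 36, 2, 3, 2]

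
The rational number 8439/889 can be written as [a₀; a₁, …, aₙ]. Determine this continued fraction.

Apply division with remainder until the remainder is 0:
8439 ÷ 889 → quotient 9, remainder 438
889 ÷ 438 → quotient 2, remainder 13
438 ÷ 13 → quotient 33, remainder 9
13 ÷ 9 → quotient 1, remainder 4
9 ÷ 4 → quotient 2, remainder 1
4 ÷ 1 → quotient 4, remainder 0

[9; 2, 33, 1, 2, 4]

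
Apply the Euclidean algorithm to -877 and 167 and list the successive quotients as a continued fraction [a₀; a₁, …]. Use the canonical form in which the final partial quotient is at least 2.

[-6; 1, 2, 1, 41]

Run the Euclidean algorithm, recording each quotient:
-877 ÷ 167 → quotient -6, remainder 125
167 ÷ 125 → quotient 1, remainder 42
125 ÷ 42 → quotient 2, remainder 41
42 ÷ 41 → quotient 1, remainder 1
41 ÷ 1 → quotient 41, remainder 0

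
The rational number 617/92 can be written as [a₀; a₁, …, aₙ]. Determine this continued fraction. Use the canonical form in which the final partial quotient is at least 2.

⌊617/92⌋ = 6, remainder 65
⌊92/65⌋ = 1, remainder 27
⌊65/27⌋ = 2, remainder 11
⌊27/11⌋ = 2, remainder 5
⌊11/5⌋ = 2, remainder 1
⌊5/1⌋ = 5, remainder 0

[6; 1, 2, 2, 2, 5]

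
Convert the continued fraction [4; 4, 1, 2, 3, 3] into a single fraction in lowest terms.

Compute successive convergents:
a_0 = 4: 4/1
a_1 = 4: 17/4
a_2 = 1: 21/5
a_3 = 2: 59/14
a_4 = 3: 198/47
a_5 = 3: 653/155

653/155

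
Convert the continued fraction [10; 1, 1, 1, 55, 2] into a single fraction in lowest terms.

a_0 = 10: 10/1
a_1 = 1: 11/1
a_2 = 1: 21/2
a_3 = 1: 32/3
a_4 = 55: 1781/167
a_5 = 2: 3594/337

3594/337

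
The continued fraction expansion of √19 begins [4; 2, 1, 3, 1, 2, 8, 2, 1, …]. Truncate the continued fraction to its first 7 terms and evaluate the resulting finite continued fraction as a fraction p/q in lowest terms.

a_0 = 4: 4/1
a_1 = 2: 9/2
a_2 = 1: 13/3
a_3 = 3: 48/11
a_4 = 1: 61/14
a_5 = 2: 170/39
a_6 = 8: 1421/326

1421/326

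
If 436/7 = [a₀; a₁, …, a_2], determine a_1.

436 ÷ 7 → quotient 62, remainder 2
7 ÷ 2 → quotient 3, remainder 1

3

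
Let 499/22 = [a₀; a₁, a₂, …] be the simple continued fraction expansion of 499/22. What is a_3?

⌊499/22⌋ = 22, remainder 15
⌊22/15⌋ = 1, remainder 7
⌊15/7⌋ = 2, remainder 1
⌊7/1⌋ = 7, remainder 0

7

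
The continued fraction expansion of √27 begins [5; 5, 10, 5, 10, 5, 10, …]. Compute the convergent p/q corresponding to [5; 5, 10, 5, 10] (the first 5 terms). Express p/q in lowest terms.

13775/2651

Compute successive convergents:
a_0 = 5: 5/1
a_1 = 5: 26/5
a_2 = 10: 265/51
a_3 = 5: 1351/260
a_4 = 10: 13775/2651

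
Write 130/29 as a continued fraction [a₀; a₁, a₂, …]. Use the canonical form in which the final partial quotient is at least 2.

Repeatedly divide and take the remainder:
⌊130/29⌋ = 4, remainder 14
⌊29/14⌋ = 2, remainder 1
⌊14/1⌋ = 14, remainder 0

[4; 2, 14]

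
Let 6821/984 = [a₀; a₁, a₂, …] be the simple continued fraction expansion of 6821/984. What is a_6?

6821 ÷ 984 → quotient 6, remainder 917
984 ÷ 917 → quotient 1, remainder 67
917 ÷ 67 → quotient 13, remainder 46
67 ÷ 46 → quotient 1, remainder 21
46 ÷ 21 → quotient 2, remainder 4
21 ÷ 4 → quotient 5, remainder 1
4 ÷ 1 → quotient 4, remainder 0

4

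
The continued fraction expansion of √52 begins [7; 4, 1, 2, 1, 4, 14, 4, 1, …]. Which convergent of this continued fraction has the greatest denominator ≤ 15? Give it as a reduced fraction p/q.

101/14

a_0 = 7: 7/1  (≤ bound)
a_1 = 4: 29/4  (≤ bound)
a_2 = 1: 36/5  (≤ bound)
a_3 = 2: 101/14  (≤ bound)
a_4 = 1: 137/19  (> 15, stop)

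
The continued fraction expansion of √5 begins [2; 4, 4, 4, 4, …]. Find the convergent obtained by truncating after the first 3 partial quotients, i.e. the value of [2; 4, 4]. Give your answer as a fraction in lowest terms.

Use the convergent recurrence hₖ = aₖ·hₖ₋₁ + hₖ₋₂ (and likewise for the denominators kₖ):
a_0 = 2: 2/1
a_1 = 4: 9/4
a_2 = 4: 38/17

38/17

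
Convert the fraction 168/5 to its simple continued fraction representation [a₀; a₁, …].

[33; 1, 1, 2]

Run the Euclidean algorithm, recording each quotient:
⌊168/5⌋ = 33, remainder 3
⌊5/3⌋ = 1, remainder 2
⌊3/2⌋ = 1, remainder 1
⌊2/1⌋ = 2, remainder 0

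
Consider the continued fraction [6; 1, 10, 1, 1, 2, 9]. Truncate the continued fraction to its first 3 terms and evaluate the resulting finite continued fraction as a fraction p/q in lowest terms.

Collapse the nested fraction from the inside out:
Start with 10.
1 + 1/(10/1) = 1 + 1/10 = 11/10
6 + 1/(11/10) = 6 + 10/11 = 76/11

76/11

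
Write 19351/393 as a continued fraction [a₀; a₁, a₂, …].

19351 = 49·393 + 94, so a_0 = 49
393 = 4·94 + 17, so a_1 = 4
94 = 5·17 + 9, so a_2 = 5
17 = 1·9 + 8, so a_3 = 1
9 = 1·8 + 1, so a_4 = 1
8 = 8·1 + 0, so a_5 = 8

[49; 4, 5, 1, 1, 8]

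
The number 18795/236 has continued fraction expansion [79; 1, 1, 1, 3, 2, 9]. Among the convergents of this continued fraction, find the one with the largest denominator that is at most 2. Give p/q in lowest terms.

159/2

List convergents until the denominator exceeds the bound:
a_0 = 79: 79/1  (≤ bound)
a_1 = 1: 80/1  (≤ bound)
a_2 = 1: 159/2  (≤ bound)
a_3 = 1: 239/3  (> 2, stop)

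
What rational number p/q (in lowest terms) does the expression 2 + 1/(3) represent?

7/3

Start with 3.
2 + 1/(3/1) = 2 + 1/3 = 7/3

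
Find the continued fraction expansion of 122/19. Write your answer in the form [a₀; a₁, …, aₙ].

Repeatedly divide and take the remainder:
122 = 6·19 + 8, so a_0 = 6
19 = 2·8 + 3, so a_1 = 2
8 = 2·3 + 2, so a_2 = 2
3 = 1·2 + 1, so a_3 = 1
2 = 2·1 + 0, so a_4 = 2

[6; 2, 2, 1, 2]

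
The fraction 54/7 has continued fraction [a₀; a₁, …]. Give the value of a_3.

Apply division with remainder until the remainder is 0:
54 ÷ 7 → quotient 7, remainder 5
7 ÷ 5 → quotient 1, remainder 2
5 ÷ 2 → quotient 2, remainder 1
2 ÷ 1 → quotient 2, remainder 0

2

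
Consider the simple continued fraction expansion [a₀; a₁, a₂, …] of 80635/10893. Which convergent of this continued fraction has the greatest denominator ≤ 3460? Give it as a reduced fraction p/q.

4212/569

a_0 = 7: 7/1  (≤ bound)
a_1 = 2: 15/2  (≤ bound)
a_2 = 2: 37/5  (≤ bound)
a_3 = 15: 570/77  (≤ bound)
a_4 = 1: 607/82  (≤ bound)
a_5 = 6: 4212/569  (≤ bound)
a_6 = 19: 80635/10893  (> 3460, stop)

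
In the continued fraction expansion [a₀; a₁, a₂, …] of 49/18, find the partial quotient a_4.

⌊49/18⌋ = 2, remainder 13
⌊18/13⌋ = 1, remainder 5
⌊13/5⌋ = 2, remainder 3
⌊5/3⌋ = 1, remainder 2
⌊3/2⌋ = 1, remainder 1

1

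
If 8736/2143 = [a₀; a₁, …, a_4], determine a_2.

Run the Euclidean algorithm, recording each quotient:
8736 ÷ 2143 → quotient 4, remainder 164
2143 ÷ 164 → quotient 13, remainder 11
164 ÷ 11 → quotient 14, remainder 10

14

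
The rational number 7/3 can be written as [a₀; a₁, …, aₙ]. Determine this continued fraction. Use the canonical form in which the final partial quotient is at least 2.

⌊7/3⌋ = 2, remainder 1
⌊3/1⌋ = 3, remainder 0

[2; 3]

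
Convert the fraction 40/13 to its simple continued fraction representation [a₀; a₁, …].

Apply division with remainder until the remainder is 0:
40 = 3·13 + 1, so a_0 = 3
13 = 13·1 + 0, so a_1 = 13

[3; 13]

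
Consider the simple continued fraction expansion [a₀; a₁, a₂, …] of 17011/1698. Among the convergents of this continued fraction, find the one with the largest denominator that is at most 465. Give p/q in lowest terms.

List convergents until the denominator exceeds the bound:
a_0 = 10: 10/1  (≤ bound)
a_1 = 54: 541/54  (≤ bound)
a_2 = 1: 551/55  (≤ bound)
a_3 = 3: 2194/219  (≤ bound)
a_4 = 2: 4939/493  (> 465, stop)

2194/219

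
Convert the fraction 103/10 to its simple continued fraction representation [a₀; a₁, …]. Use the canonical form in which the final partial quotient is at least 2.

[10; 3, 3]

103 = 10·10 + 3, so a_0 = 10
10 = 3·3 + 1, so a_1 = 3
3 = 3·1 + 0, so a_2 = 3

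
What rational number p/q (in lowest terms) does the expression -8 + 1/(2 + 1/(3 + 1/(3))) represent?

-174/23

Start with 3.
3 + 1/(3/1) = 3 + 1/3 = 10/3
2 + 1/(10/3) = 2 + 3/10 = 23/10
-8 + 1/(23/10) = -8 + 10/23 = -174/23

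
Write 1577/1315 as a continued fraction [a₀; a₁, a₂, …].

[1; 5, 52, 2, 2]

⌊1577/1315⌋ = 1, remainder 262
⌊1315/262⌋ = 5, remainder 5
⌊262/5⌋ = 52, remainder 2
⌊5/2⌋ = 2, remainder 1
⌊2/1⌋ = 2, remainder 0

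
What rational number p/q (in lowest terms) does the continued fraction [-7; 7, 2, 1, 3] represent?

-556/81

Start with 3.
1 + 1/(3/1) = 1 + 1/3 = 4/3
2 + 1/(4/3) = 2 + 3/4 = 11/4
7 + 1/(11/4) = 7 + 4/11 = 81/11
-7 + 1/(81/11) = -7 + 11/81 = -556/81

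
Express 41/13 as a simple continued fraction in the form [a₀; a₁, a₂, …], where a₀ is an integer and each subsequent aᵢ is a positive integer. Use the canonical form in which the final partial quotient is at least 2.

⌊41/13⌋ = 3, remainder 2
⌊13/2⌋ = 6, remainder 1
⌊2/1⌋ = 2, remainder 0

[3; 6, 2]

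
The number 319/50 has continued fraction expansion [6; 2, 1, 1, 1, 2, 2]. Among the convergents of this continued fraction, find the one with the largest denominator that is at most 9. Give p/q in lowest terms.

List convergents until the denominator exceeds the bound:
a_0 = 6: 6/1  (≤ bound)
a_1 = 2: 13/2  (≤ bound)
a_2 = 1: 19/3  (≤ bound)
a_3 = 1: 32/5  (≤ bound)
a_4 = 1: 51/8  (≤ bound)
a_5 = 2: 134/21  (> 9, stop)

51/8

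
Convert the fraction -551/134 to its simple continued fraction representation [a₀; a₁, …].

⌊-551/134⌋ = -5, remainder 119
⌊134/119⌋ = 1, remainder 15
⌊119/15⌋ = 7, remainder 14
⌊15/14⌋ = 1, remainder 1
⌊14/1⌋ = 14, remainder 0

[-5; 1, 7, 1, 14]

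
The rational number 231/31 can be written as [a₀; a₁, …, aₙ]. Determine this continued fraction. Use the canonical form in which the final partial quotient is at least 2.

[7; 2, 4, 1, 2]

Apply division with remainder until the remainder is 0:
⌊231/31⌋ = 7, remainder 14
⌊31/14⌋ = 2, remainder 3
⌊14/3⌋ = 4, remainder 2
⌊3/2⌋ = 1, remainder 1
⌊2/1⌋ = 2, remainder 0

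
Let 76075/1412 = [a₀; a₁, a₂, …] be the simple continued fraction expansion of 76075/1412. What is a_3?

6

76075 ÷ 1412 → quotient 53, remainder 1239
1412 ÷ 1239 → quotient 1, remainder 173
1239 ÷ 173 → quotient 7, remainder 28
173 ÷ 28 → quotient 6, remainder 5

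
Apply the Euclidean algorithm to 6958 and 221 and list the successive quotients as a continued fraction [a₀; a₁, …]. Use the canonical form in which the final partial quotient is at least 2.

[31; 2, 15, 3, 2]

Run the Euclidean algorithm, recording each quotient:
6958 = 31·221 + 107, so a_0 = 31
221 = 2·107 + 7, so a_1 = 2
107 = 15·7 + 2, so a_2 = 15
7 = 3·2 + 1, so a_3 = 3
2 = 2·1 + 0, so a_4 = 2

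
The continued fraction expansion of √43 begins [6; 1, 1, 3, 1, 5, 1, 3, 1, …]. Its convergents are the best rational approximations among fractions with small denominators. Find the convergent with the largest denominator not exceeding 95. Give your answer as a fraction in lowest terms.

a_0 = 6: 6/1  (≤ bound)
a_1 = 1: 7/1  (≤ bound)
a_2 = 1: 13/2  (≤ bound)
a_3 = 3: 46/7  (≤ bound)
a_4 = 1: 59/9  (≤ bound)
a_5 = 5: 341/52  (≤ bound)
a_6 = 1: 400/61  (≤ bound)
a_7 = 3: 1541/235  (> 95, stop)

400/61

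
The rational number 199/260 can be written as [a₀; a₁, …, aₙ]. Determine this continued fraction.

[0; 1, 3, 3, 1, 4, 3]

⌊199/260⌋ = 0, remainder 199
⌊260/199⌋ = 1, remainder 61
⌊199/61⌋ = 3, remainder 16
⌊61/16⌋ = 3, remainder 13
⌊16/13⌋ = 1, remainder 3
⌊13/3⌋ = 4, remainder 1
⌊3/1⌋ = 3, remainder 0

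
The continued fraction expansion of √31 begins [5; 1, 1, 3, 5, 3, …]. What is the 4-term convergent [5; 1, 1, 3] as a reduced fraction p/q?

Build up convergents one term at a time:
a_0 = 5: 5/1
a_1 = 1: 6/1
a_2 = 1: 11/2
a_3 = 3: 39/7

39/7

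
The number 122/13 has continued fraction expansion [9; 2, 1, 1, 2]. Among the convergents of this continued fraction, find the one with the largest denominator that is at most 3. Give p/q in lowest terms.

List convergents until the denominator exceeds the bound:
a_0 = 9: 9/1  (≤ bound)
a_1 = 2: 19/2  (≤ bound)
a_2 = 1: 28/3  (≤ bound)
a_3 = 1: 47/5  (> 3, stop)

28/3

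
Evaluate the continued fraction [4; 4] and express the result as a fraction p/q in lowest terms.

17/4

Start with 4.
4 + 1/(4/1) = 4 + 1/4 = 17/4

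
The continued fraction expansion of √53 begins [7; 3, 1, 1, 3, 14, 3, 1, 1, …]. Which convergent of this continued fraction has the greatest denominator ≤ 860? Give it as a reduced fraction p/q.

2599/357

List convergents until the denominator exceeds the bound:
a_0 = 7: 7/1  (≤ bound)
a_1 = 3: 22/3  (≤ bound)
a_2 = 1: 29/4  (≤ bound)
a_3 = 1: 51/7  (≤ bound)
a_4 = 3: 182/25  (≤ bound)
a_5 = 14: 2599/357  (≤ bound)
a_6 = 3: 7979/1096  (> 860, stop)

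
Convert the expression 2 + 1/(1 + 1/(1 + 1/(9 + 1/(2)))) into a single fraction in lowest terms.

101/40

a_0 = 2: 2/1
a_1 = 1: 3/1
a_2 = 1: 5/2
a_3 = 9: 48/19
a_4 = 2: 101/40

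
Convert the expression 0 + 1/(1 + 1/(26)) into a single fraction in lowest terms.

26/27

Start with 26.
1 + 1/(26/1) = 1 + 1/26 = 27/26
0 + 1/(27/26) = 0 + 26/27 = 26/27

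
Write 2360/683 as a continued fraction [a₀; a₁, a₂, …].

2360 = 3·683 + 311, so a_0 = 3
683 = 2·311 + 61, so a_1 = 2
311 = 5·61 + 6, so a_2 = 5
61 = 10·6 + 1, so a_3 = 10
6 = 6·1 + 0, so a_4 = 6

[3; 2, 5, 10, 6]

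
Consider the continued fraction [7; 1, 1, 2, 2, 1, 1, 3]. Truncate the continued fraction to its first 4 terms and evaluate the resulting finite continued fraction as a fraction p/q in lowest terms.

38/5

Compute successive convergents:
a_0 = 7: 7/1
a_1 = 1: 8/1
a_2 = 1: 15/2
a_3 = 2: 38/5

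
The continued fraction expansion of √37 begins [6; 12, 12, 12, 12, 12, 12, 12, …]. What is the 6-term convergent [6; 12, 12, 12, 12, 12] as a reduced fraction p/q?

1555849/255780

Starting at the tail and folding back:
Start with 12.
12 + 1/(12/1) = 12 + 1/12 = 145/12
12 + 1/(145/12) = 12 + 12/145 = 1752/145
12 + 1/(1752/145) = 12 + 145/1752 = 21169/1752
12 + 1/(21169/1752) = 12 + 1752/21169 = 255780/21169
6 + 1/(255780/21169) = 6 + 21169/255780 = 1555849/255780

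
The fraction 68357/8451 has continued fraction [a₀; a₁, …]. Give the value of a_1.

11

68357 = 8·8451 + 749, so a_0 = 8
8451 = 11·749 + 212, so a_1 = 11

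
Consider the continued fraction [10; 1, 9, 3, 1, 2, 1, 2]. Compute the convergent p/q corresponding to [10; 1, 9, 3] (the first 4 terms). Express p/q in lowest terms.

338/31

Collapse the nested fraction from the inside out:
Start with 3.
9 + 1/(3/1) = 9 + 1/3 = 28/3
1 + 1/(28/3) = 1 + 3/28 = 31/28
10 + 1/(31/28) = 10 + 28/31 = 338/31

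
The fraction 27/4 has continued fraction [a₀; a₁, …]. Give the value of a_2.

27 ÷ 4 → quotient 6, remainder 3
4 ÷ 3 → quotient 1, remainder 1
3 ÷ 1 → quotient 3, remainder 0

3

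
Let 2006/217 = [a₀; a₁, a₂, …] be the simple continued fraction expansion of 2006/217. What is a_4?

Apply division with remainder until the remainder is 0:
⌊2006/217⌋ = 9, remainder 53
⌊217/53⌋ = 4, remainder 5
⌊53/5⌋ = 10, remainder 3
⌊5/3⌋ = 1, remainder 2
⌊3/2⌋ = 1, remainder 1

1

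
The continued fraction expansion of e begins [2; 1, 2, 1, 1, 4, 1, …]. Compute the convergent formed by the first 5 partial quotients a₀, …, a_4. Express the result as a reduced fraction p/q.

19/7

Start with 1.
1 + 1/(1/1) = 1 + 1/1 = 2/1
2 + 1/(2/1) = 2 + 1/2 = 5/2
1 + 1/(5/2) = 1 + 2/5 = 7/5
2 + 1/(7/5) = 2 + 5/7 = 19/7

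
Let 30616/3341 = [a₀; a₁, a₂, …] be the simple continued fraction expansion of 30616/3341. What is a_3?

30616 = 9·3341 + 547, so a_0 = 9
3341 = 6·547 + 59, so a_1 = 6
547 = 9·59 + 16, so a_2 = 9
59 = 3·16 + 11, so a_3 = 3

3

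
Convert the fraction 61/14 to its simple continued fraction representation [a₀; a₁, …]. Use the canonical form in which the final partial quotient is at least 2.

[4; 2, 1, 4]

Repeatedly divide and take the remainder:
61 ÷ 14 → quotient 4, remainder 5
14 ÷ 5 → quotient 2, remainder 4
5 ÷ 4 → quotient 1, remainder 1
4 ÷ 1 → quotient 4, remainder 0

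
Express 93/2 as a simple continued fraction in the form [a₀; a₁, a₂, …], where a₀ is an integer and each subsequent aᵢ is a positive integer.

93 ÷ 2 → quotient 46, remainder 1
2 ÷ 1 → quotient 2, remainder 0

[46; 2]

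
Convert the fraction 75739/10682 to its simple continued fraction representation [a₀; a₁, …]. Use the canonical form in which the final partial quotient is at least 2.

75739 = 7·10682 + 965, so a_0 = 7
10682 = 11·965 + 67, so a_1 = 11
965 = 14·67 + 27, so a_2 = 14
67 = 2·27 + 13, so a_3 = 2
27 = 2·13 + 1, so a_4 = 2
13 = 13·1 + 0, so a_5 = 13

[7; 11, 14, 2, 2, 13]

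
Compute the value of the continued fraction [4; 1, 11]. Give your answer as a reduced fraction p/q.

59/12

Work from the innermost term outward:
Start with 11.
1 + 1/(11/1) = 1 + 1/11 = 12/11
4 + 1/(12/11) = 4 + 11/12 = 59/12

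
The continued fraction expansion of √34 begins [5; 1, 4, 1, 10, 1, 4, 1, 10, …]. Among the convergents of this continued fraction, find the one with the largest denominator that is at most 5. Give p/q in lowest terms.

a_0 = 5: 5/1  (≤ bound)
a_1 = 1: 6/1  (≤ bound)
a_2 = 4: 29/5  (≤ bound)
a_3 = 1: 35/6  (> 5, stop)

29/5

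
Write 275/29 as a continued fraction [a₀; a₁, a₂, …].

⌊275/29⌋ = 9, remainder 14
⌊29/14⌋ = 2, remainder 1
⌊14/1⌋ = 14, remainder 0

[9; 2, 14]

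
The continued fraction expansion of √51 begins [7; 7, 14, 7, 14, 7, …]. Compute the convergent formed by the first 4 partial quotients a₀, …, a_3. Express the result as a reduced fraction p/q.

4999/700

Start with 7.
14 + 1/(7/1) = 14 + 1/7 = 99/7
7 + 1/(99/7) = 7 + 7/99 = 700/99
7 + 1/(700/99) = 7 + 99/700 = 4999/700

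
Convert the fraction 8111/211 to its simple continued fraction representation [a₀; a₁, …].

[38; 2, 3, 1, 2, 1, 1, 3]

8111 = 38·211 + 93, so a_0 = 38
211 = 2·93 + 25, so a_1 = 2
93 = 3·25 + 18, so a_2 = 3
25 = 1·18 + 7, so a_3 = 1
18 = 2·7 + 4, so a_4 = 2
7 = 1·4 + 3, so a_5 = 1
4 = 1·3 + 1, so a_6 = 1
3 = 3·1 + 0, so a_7 = 3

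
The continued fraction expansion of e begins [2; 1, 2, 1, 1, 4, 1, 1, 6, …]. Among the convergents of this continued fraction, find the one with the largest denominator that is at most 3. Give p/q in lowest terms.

a_0 = 2: 2/1  (≤ bound)
a_1 = 1: 3/1  (≤ bound)
a_2 = 2: 8/3  (≤ bound)
a_3 = 1: 11/4  (> 3, stop)

8/3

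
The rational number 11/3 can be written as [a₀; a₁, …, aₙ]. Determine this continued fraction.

[3; 1, 2]

11 = 3·3 + 2, so a_0 = 3
3 = 1·2 + 1, so a_1 = 1
2 = 2·1 + 0, so a_2 = 2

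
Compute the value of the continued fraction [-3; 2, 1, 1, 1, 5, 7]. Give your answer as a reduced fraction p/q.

Build up convergents one term at a time:
a_0 = -3: -3/1
a_1 = 2: -5/2
a_2 = 1: -8/3
a_3 = 1: -13/5
a_4 = 1: -21/8
a_5 = 5: -118/45
a_6 = 7: -847/323

-847/323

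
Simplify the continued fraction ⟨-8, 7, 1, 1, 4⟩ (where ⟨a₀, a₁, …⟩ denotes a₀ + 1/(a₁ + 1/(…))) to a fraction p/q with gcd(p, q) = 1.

-535/68

a_0 = -8: -8/1
a_1 = 7: -55/7
a_2 = 1: -63/8
a_3 = 1: -118/15
a_4 = 4: -535/68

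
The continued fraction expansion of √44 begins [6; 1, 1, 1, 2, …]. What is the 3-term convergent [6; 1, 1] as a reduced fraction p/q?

13/2

Collapse the nested fraction from the inside out:
Start with 1.
1 + 1/(1/1) = 1 + 1/1 = 2/1
6 + 1/(2/1) = 6 + 1/2 = 13/2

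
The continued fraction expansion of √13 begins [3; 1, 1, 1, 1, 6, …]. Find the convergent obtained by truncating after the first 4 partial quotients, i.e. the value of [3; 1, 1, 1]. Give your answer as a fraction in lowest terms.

a_0 = 3: 3/1
a_1 = 1: 4/1
a_2 = 1: 7/2
a_3 = 1: 11/3

11/3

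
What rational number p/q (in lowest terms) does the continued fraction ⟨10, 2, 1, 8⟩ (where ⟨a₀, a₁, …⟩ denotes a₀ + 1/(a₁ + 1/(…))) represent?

269/26

Start with 8.
1 + 1/(8/1) = 1 + 1/8 = 9/8
2 + 1/(9/8) = 2 + 8/9 = 26/9
10 + 1/(26/9) = 10 + 9/26 = 269/26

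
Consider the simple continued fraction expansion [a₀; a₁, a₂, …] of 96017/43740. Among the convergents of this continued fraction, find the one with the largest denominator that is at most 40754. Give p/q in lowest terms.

7918/3607

a_0 = 2: 2/1  (≤ bound)
a_1 = 5: 11/5  (≤ bound)
a_2 = 8: 90/41  (≤ bound)
a_3 = 10: 911/415  (≤ bound)
a_4 = 1: 1001/456  (≤ bound)
a_5 = 7: 7918/3607  (≤ bound)
a_6 = 12: 96017/43740  (> 40754, stop)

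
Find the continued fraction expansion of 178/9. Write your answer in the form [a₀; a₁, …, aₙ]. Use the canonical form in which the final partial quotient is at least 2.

⌊178/9⌋ = 19, remainder 7
⌊9/7⌋ = 1, remainder 2
⌊7/2⌋ = 3, remainder 1
⌊2/1⌋ = 2, remainder 0

[19; 1, 3, 2]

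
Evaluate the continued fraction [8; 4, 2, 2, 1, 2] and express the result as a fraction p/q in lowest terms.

a_0 = 8: 8/1
a_1 = 4: 33/4
a_2 = 2: 74/9
a_3 = 2: 181/22
a_4 = 1: 255/31
a_5 = 2: 691/84

691/84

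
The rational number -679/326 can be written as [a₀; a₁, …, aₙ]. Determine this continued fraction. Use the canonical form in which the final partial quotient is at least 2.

-679 = -3·326 + 299, so a_0 = -3
326 = 1·299 + 27, so a_1 = 1
299 = 11·27 + 2, so a_2 = 11
27 = 13·2 + 1, so a_3 = 13
2 = 2·1 + 0, so a_4 = 2

[-3; 1, 11, 13, 2]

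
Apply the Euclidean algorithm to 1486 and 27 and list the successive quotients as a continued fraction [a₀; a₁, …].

Apply division with remainder until the remainder is 0:
1486 ÷ 27 → quotient 55, remainder 1
27 ÷ 1 → quotient 27, remainder 0

[55; 27]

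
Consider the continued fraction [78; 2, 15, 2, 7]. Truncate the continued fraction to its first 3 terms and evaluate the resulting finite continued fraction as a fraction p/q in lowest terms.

2433/31

a_0 = 78: 78/1
a_1 = 2: 157/2
a_2 = 15: 2433/31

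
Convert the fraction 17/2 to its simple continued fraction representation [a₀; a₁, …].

Apply division with remainder until the remainder is 0:
17 = 8·2 + 1, so a_0 = 8
2 = 2·1 + 0, so a_1 = 2

[8; 2]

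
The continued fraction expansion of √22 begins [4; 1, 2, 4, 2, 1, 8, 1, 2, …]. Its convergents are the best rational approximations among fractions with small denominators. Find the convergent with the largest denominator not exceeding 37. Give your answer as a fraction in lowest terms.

List convergents until the denominator exceeds the bound:
a_0 = 4: 4/1  (≤ bound)
a_1 = 1: 5/1  (≤ bound)
a_2 = 2: 14/3  (≤ bound)
a_3 = 4: 61/13  (≤ bound)
a_4 = 2: 136/29  (≤ bound)
a_5 = 1: 197/42  (> 37, stop)

136/29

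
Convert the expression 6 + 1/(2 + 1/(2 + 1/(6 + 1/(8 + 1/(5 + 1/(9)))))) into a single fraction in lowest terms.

Starting at the tail and folding back:
Start with 9.
5 + 1/(9/1) = 5 + 1/9 = 46/9
8 + 1/(46/9) = 8 + 9/46 = 377/46
6 + 1/(377/46) = 6 + 46/377 = 2308/377
2 + 1/(2308/377) = 2 + 377/2308 = 4993/2308
2 + 1/(4993/2308) = 2 + 2308/4993 = 12294/4993
6 + 1/(12294/4993) = 6 + 4993/12294 = 78757/12294

78757/12294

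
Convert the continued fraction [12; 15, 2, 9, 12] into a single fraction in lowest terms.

Start with 12.
9 + 1/(12/1) = 9 + 1/12 = 109/12
2 + 1/(109/12) = 2 + 12/109 = 230/109
15 + 1/(230/109) = 15 + 109/230 = 3559/230
12 + 1/(3559/230) = 12 + 230/3559 = 42938/3559

42938/3559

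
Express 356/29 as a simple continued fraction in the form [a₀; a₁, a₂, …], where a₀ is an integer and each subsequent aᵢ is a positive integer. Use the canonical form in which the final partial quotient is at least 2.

[12; 3, 1, 1, 1, 2]

356 ÷ 29 → quotient 12, remainder 8
29 ÷ 8 → quotient 3, remainder 5
8 ÷ 5 → quotient 1, remainder 3
5 ÷ 3 → quotient 1, remainder 2
3 ÷ 2 → quotient 1, remainder 1
2 ÷ 1 → quotient 2, remainder 0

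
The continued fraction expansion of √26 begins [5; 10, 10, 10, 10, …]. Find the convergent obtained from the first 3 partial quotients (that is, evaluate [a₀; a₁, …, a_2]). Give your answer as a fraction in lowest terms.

515/101

Use the convergent recurrence hₖ = aₖ·hₖ₋₁ + hₖ₋₂ (and likewise for the denominators kₖ):
a_0 = 5: 5/1
a_1 = 10: 51/10
a_2 = 10: 515/101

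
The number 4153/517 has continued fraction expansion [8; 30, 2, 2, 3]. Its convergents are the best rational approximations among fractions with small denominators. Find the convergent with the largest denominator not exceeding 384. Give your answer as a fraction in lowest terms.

1221/152

List convergents until the denominator exceeds the bound:
a_0 = 8: 8/1  (≤ bound)
a_1 = 30: 241/30  (≤ bound)
a_2 = 2: 490/61  (≤ bound)
a_3 = 2: 1221/152  (≤ bound)
a_4 = 3: 4153/517  (> 384, stop)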